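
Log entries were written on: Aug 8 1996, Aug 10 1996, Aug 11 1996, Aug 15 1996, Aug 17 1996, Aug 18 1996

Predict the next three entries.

Aug 22 1996, Aug 24 1996, Aug 25 1996

Every event lands on a Thursday or Saturday or Sunday (gaps cycle 2, 1, 4, 2, 1).
So the schedule is: every Thursday, Saturday and Sunday.
The following Thursday is Aug 22 1996.
Next Saturday: Aug 24 1996.
Next Sunday: Aug 25 1996.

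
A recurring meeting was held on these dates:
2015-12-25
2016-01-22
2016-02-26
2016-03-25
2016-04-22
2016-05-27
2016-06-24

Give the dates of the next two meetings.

All dates are Fridays, 28, 35, 28, 28, 35, 28 days apart.
Specifically, the 4th Friday of each month.
4th Friday of July 2016: 2016-07-22.
4th Friday of August 2016: 2016-08-26.

2016-07-22, 2016-08-26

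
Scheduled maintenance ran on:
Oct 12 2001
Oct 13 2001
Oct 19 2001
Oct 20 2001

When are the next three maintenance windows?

Oct 26 2001, Oct 27 2001, Nov 2 2001

Gaps: 1, 6, 1 days — not constant, but cyclic with period 2.
The events fall on every Friday and Saturday.
Next Friday: Oct 26 2001.
Next Saturday: Oct 27 2001.
The following Friday is Nov 2 2001.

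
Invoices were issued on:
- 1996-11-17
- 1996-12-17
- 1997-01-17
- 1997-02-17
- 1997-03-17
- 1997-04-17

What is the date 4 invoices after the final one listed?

Each date is the 17th; the gaps (30, 31, 31, 28, 31) track the month lengths.
The rule is the 17th of each month.
May 1997: 1997-05-17.
Next: June 1997 → 1997-06-17.
Next: July 1997 → 1997-07-17.
Next: August 1997 → 1997-08-17.

1997-08-17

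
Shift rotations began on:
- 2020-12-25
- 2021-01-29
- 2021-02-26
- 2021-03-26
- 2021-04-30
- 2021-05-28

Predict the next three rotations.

These are Fridays with 35, 28, 28, 35, 28-day gaps.
Each is the final Friday of its month — 2021-01-29 is past the 28th, so '4th Friday' doesn't fit.
June 2021 ends with Friday 2021-06-25.
July 2021 ends with Friday 2021-07-30.
Last Friday of August 2021: 2021-08-27.

2021-06-25, 2021-07-30, 2021-08-27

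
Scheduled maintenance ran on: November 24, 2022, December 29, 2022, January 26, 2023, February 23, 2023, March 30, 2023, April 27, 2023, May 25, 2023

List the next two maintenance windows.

These are Thursdays with 35, 28, 28, 35, 28, 28-day gaps.
Each is the final Thursday of its month — December 29, 2022 is past the 28th, so '4th Thursday' doesn't fit.
Last Thursday of June 2023: June 29, 2023.
Last Thursday of July 2023: July 27, 2023.

June 29, 2023; July 27, 2023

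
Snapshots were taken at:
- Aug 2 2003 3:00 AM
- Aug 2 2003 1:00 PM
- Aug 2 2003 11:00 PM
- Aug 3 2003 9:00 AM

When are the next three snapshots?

Gaps: 10, 10, 10 hours — each event is 10 hours after the previous one.
Aug 3 2003 9:00 AM + 10 h = Aug 3 2003 7:00 PM.
Aug 3 2003 7:00 PM + 10 h = Aug 4 2003 5:00 AM.
Aug 4 2003 5:00 AM + 10 h = Aug 4 2003 3:00 PM.

Aug 3 2003 7:00 PM, Aug 4 2003 5:00 AM, Aug 4 2003 3:00 PM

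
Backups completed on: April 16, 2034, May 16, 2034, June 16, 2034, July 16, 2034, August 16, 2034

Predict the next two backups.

September 16, 2034; October 16, 2034

The day-of-month is always 16 (30, 31, 30, 31 days between events).
So this recurs on the 16th of each month.
September 2034: September 16, 2034.
Next: October 2034 → October 16, 2034.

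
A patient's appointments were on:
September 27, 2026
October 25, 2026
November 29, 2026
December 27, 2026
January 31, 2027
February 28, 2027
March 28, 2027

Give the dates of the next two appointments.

All Sundays; the gaps (28, 35, 28, 35, 28, 28) vary with month length.
This is the last Sunday of each month.
Last Sunday of April 2027: April 25, 2027.
May 2027 ends with Sunday May 30, 2027.

April 25, 2027; May 30, 2027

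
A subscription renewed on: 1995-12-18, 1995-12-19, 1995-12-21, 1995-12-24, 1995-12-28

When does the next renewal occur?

1996-01-02

Gaps: 1, 2, 3, 4 days — each gap is 1 larger than the previous one.
Next gap: 5 days. 1995-12-28 + 5 days = 1996-01-02.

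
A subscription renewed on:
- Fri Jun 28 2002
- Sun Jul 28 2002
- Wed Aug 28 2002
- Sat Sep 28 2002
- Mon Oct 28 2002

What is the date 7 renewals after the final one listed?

Wed May 28 2003

Each date is the 28th; the gaps (30, 31, 31, 30) track the month lengths.
The rule is the 28th of each month.
Next: November 2002 → Thu Nov 28 2002.
December 2002: Sat Dec 28 2002.
January 2003: Tue Jan 28 2003.
Next: February 2003 → Fri Feb 28 2003.
Next: March 2003 → Fri Mar 28 2003.
Next: April 2003 → Mon Apr 28 2003.
Next: May 2003 → Wed May 28 2003.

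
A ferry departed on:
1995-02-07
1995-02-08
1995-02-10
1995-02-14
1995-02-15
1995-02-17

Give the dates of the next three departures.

Every event lands on a Tuesday or Wednesday or Friday (gaps cycle 1, 2, 4, 1, 2).
So the schedule is: every Tuesday, Wednesday and Friday.
The following Tuesday is 1995-02-21.
The following Wednesday is 1995-02-22.
Next Friday: 1995-02-24.

1995-02-21, 1995-02-22, 1995-02-24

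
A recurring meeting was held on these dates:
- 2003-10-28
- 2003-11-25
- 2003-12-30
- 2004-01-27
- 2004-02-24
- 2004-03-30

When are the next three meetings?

2004-04-27, 2004-05-25, 2004-06-29

These are Tuesdays with 28, 35, 28, 28, 35-day gaps.
Each is the final Tuesday of its month — 2003-12-30 is past the 28th, so '4th Tuesday' doesn't fit.
Last Tuesday of April 2004: 2004-04-27.
Last Tuesday of May 2004: 2004-05-25.
Last Tuesday of June 2004: 2004-06-29.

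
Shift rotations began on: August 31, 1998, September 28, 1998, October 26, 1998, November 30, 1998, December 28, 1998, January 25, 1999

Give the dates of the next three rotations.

February 22, 1999; March 29, 1999; April 26, 1999

These are Mondays with 28, 28, 35, 28, 28-day gaps.
Each is the final Monday of its month — August 31, 1998 is past the 28th, so '4th Monday' doesn't fit.
Last Monday of February 1999: February 22, 1999.
March 1999 ends with Monday March 29, 1999.
April 1999 ends with Monday April 26, 1999.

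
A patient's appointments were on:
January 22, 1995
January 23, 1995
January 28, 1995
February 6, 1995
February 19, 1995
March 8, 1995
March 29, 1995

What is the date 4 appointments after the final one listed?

July 31, 1995

The spacing grows by 4 each time: 1, 5, 9, 13, 17, 21 days.
Next gap: 25 days. March 29, 1995 + 25 days = April 23, 1995.
Next gap: 29 days. April 23, 1995 + 29 days = May 22, 1995.
Next gap: 33 days. May 22, 1995 + 33 days = June 24, 1995.
Next gap: 37 days. June 24, 1995 + 37 days = July 31, 1995.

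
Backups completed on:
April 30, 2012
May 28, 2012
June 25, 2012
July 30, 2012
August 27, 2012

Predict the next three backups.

These are Mondays with 28, 28, 35, 28-day gaps.
Each is the final Monday of its month — April 30, 2012 is past the 28th, so '4th Monday' doesn't fit.
September 2012 ends with Monday September 24, 2012.
Last Monday of October 2012: October 29, 2012.
Last Monday of November 2012: November 26, 2012.

September 24, 2012; October 29, 2012; November 26, 2012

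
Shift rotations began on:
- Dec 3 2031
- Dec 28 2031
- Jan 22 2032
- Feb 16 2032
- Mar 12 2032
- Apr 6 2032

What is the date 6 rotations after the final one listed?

Sep 3 2032

Every event comes 25 days after the last (25, 25, 25, 25, 25).
Apr 6 2032 + 25 days = May 1 2032.
May 1 2032 + 25 days = May 26 2032.
May 26 2032 + 25 days = Jun 20 2032.
Jun 20 2032 + 25 days = Jul 15 2032.
Jul 15 2032 + 25 days = Aug 9 2032.
Aug 9 2032 + 25 days = Sep 3 2032.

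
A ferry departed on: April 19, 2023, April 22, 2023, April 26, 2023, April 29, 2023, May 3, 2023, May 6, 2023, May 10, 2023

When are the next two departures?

Every event lands on a Wednesday or Saturday (gaps cycle 3, 4, 3, 4, 3, 4).
So the schedule is: every Wednesday and Saturday.
Next Saturday: May 13, 2023.
Next Wednesday: May 17, 2023.

May 13, 2023; May 17, 2023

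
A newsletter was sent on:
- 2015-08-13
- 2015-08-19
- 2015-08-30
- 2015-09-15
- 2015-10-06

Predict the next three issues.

2015-11-01, 2015-12-02, 2016-01-07

The spacing grows by 5 each time: 6, 11, 16, 21 days.
Next gap: 26 days. 2015-10-06 + 26 days = 2015-11-01.
Next gap: 31 days. 2015-11-01 + 31 days = 2015-12-02.
Next gap: 36 days. 2015-12-02 + 36 days = 2016-01-07.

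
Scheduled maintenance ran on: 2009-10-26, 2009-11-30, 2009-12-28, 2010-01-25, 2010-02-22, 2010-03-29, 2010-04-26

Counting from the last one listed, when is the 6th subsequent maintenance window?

2010-10-25

All Mondays; the gaps (35, 28, 28, 28, 35, 28) vary with month length.
This is the last Monday of each month.
May 2010 ends with Monday 2010-05-31.
June 2010 ends with Monday 2010-06-28.
Last Monday of July 2010: 2010-07-26.
August 2010 ends with Monday 2010-08-30.
September 2010 ends with Monday 2010-09-27.
October 2010 ends with Monday 2010-10-25.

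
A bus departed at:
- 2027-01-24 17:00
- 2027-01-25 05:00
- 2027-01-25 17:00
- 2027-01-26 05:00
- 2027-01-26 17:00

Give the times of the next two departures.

Gaps: 12, 12, 12, 12 hours — each event is 12 hours after the previous one.
2027-01-26 17:00 + 12 h = 2027-01-27 05:00.
2027-01-27 05:00 + 12 h = 2027-01-27 17:00.

2027-01-27 05:00, 2027-01-27 17:00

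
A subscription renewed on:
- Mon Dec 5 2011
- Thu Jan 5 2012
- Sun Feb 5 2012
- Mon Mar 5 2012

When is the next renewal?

The day-of-month is always 5 (31, 31, 29 days between events).
So this recurs on the 5th of each month.
Next: April 2012 → Thu Apr 5 2012.

Thu Apr 5 2012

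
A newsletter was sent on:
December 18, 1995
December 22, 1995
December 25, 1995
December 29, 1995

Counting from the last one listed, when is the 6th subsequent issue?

January 19, 1996

Gaps: 4, 3, 4 days — not constant, but cyclic with period 2.
The events fall on every Monday and Friday.
Next Monday: January 1, 1996.
Next Friday: January 5, 1996.
The following Monday is January 8, 1996.
Next Friday: January 12, 1996.
Next Monday: January 15, 1996.
Next Friday: January 19, 1996.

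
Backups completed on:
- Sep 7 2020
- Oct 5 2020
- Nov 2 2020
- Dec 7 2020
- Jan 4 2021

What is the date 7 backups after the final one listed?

Gaps: 28, 28, 35, 28 days — a mix of 28 and 35. Every date is a Monday.
Each is the 1st Monday of its month.
1st Monday of February 2021: Feb 1 2021.
March 2021 — 1st Monday is Mar 1 2021.
1st Monday of April 2021: Apr 5 2021.
1st Monday of May 2021: May 3 2021.
1st Monday of June 2021: Jun 7 2021.
1st Monday of July 2021: Jul 5 2021.
August 2021 — 1st Monday is Aug 2 2021.

Aug 2 2021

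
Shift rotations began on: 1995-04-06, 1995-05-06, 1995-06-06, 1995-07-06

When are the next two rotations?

1995-08-06, 1995-09-06

The day-of-month is always 6 (30, 31, 30 days between events).
So this recurs on the 6th of each month.
August 1995: 1995-08-06.
September 1995: 1995-09-06.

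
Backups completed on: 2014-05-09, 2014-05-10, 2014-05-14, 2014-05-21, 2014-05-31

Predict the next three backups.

2014-06-13, 2014-06-29, 2014-07-18

The spacing grows by 3 each time: 1, 4, 7, 10 days.
Next gap: 13 days. 2014-05-31 + 13 days = 2014-06-13.
Next gap: 16 days. 2014-06-13 + 16 days = 2014-06-29.
Next gap: 19 days. 2014-06-29 + 19 days = 2014-07-18.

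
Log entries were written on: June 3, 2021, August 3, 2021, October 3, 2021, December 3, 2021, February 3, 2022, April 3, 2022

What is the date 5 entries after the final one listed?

The day-of-month is always 3 (61, 61, 61, 62, 59 days between events).
So this recurs on the 3rd of every 2 months.
June 2022: June 3, 2022.
Next: August 2022 → August 3, 2022.
October 2022: October 3, 2022.
Next: December 2022 → December 3, 2022.
February 2023: February 3, 2023.

February 3, 2023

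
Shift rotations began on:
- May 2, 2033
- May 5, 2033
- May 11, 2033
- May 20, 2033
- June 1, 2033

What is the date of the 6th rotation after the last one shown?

October 14, 2033

Intervals are 3, 6, 9, 12 days — an arithmetic progression with common difference 3.
Next gap: 15 days. June 1, 2033 + 15 days = June 16, 2033.
Next gap: 18 days. June 16, 2033 + 18 days = July 4, 2033.
Next gap: 21 days. July 4, 2033 + 21 days = July 25, 2033.
Next gap: 24 days. July 25, 2033 + 24 days = August 18, 2033.
Next gap: 27 days. August 18, 2033 + 27 days = September 14, 2033.
Next gap: 30 days. September 14, 2033 + 30 days = October 14, 2033.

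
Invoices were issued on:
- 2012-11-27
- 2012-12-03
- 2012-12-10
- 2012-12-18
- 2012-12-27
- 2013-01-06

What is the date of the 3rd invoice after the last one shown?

2013-02-11

The spacing grows by 1 each time: 6, 7, 8, 9, 10 days.
Next gap: 11 days. 2013-01-06 + 11 days = 2013-01-17.
Next gap: 12 days. 2013-01-17 + 12 days = 2013-01-29.
Next gap: 13 days. 2013-01-29 + 13 days = 2013-02-11.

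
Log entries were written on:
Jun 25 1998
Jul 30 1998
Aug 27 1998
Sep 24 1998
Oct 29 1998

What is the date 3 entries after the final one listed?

Jan 28 1999

Every date is a Thursday; gaps 35, 28, 28, 35 days.
Each is the last Thursday of its month (at least one falls on the 29th or later, ruling out '4th Thursday').
November 1998 ends with Thursday Nov 26 1998.
December 1998 ends with Thursday Dec 31 1998.
Last Thursday of January 1999: Jan 28 1999.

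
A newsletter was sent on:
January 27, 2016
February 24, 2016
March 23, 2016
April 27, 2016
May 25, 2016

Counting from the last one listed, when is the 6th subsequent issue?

Gaps: 28, 28, 35, 28 days — a mix of 28 and 35. Every date is a Wednesday.
Each is the 4th Wednesday of its month.
4th Wednesday of June 2016: June 22, 2016.
July 2016 — 4th Wednesday is July 27, 2016.
August 2016 — 4th Wednesday is August 24, 2016.
4th Wednesday of September 2016: September 28, 2016.
4th Wednesday of October 2016: October 26, 2016.
November 2016 — 4th Wednesday is November 23, 2016.

November 23, 2016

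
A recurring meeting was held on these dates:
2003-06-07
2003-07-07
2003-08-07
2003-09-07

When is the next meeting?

2003-10-07

Each date is the 7th; the gaps (30, 31, 31) track the month lengths.
The rule is the 7th of each month.
October 2003: 2003-10-07.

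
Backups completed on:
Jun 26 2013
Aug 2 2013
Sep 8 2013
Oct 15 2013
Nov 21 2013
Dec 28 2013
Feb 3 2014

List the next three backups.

Every event comes 37 days after the last (37, 37, 37, 37, 37, 37).
Feb 3 2014 + 37 days = Mar 12 2014.
Mar 12 2014 + 37 days = Apr 18 2014.
Apr 18 2014 + 37 days = May 25 2014.

Mar 12 2014, Apr 18 2014, May 25 2014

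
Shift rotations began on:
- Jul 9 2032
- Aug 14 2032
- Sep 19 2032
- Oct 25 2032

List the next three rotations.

The spacing is 36, 36, 36 days — always 36 days.
Oct 25 2032 + 36 days = Nov 30 2032.
Nov 30 2032 + 36 days = Jan 5 2033.
Jan 5 2033 + 36 days = Feb 10 2033.

Nov 30 2032, Jan 5 2033, Feb 10 2033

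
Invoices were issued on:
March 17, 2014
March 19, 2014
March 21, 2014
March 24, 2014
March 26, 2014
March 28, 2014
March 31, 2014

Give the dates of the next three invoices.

April 2, 2014; April 4, 2014; April 7, 2014

Every event lands on a Monday or Wednesday or Friday (gaps cycle 2, 2, 3, 2, 2, 3).
So the schedule is: every Monday, Wednesday and Friday.
The following Wednesday is April 2, 2014.
The following Friday is April 4, 2014.
Next Monday: April 7, 2014.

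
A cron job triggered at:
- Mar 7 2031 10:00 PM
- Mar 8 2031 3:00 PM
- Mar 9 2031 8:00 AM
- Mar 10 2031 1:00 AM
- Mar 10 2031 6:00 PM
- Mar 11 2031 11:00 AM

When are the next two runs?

Mar 12 2031 4:00 AM, Mar 12 2031 9:00 PM

Spacing: 17, 17, 17, 17, 17 h — constant 17 h.
Mar 11 2031 11:00 AM + 17 h = Mar 12 2031 4:00 AM.
Mar 12 2031 4:00 AM + 17 h = Mar 12 2031 9:00 PM.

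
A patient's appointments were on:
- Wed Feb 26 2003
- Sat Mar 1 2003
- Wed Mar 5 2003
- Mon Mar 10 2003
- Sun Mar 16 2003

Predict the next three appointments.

Sun Mar 23 2003, Mon Mar 31 2003, Wed Apr 9 2003

The spacing grows by 1 each time: 3, 4, 5, 6 days.
Next gap: 7 days. Sun Mar 16 2003 + 7 days = Sun Mar 23 2003.
Next gap: 8 days. Sun Mar 23 2003 + 8 days = Mon Mar 31 2003.
Next gap: 9 days. Mon Mar 31 2003 + 9 days = Wed Apr 9 2003.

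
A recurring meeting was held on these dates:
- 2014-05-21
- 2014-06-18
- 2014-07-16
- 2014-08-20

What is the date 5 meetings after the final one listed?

2015-01-21

These are Wednesdays at 28- or 35-day spacing (28, 28, 35).
The pattern: 3rd Wednesday of the month.
September 2014 — 3rd Wednesday is 2014-09-17.
3rd Wednesday of October 2014: 2014-10-15.
3rd Wednesday of November 2014: 2014-11-19.
December 2014 — 3rd Wednesday is 2014-12-17.
3rd Wednesday of January 2015: 2015-01-21.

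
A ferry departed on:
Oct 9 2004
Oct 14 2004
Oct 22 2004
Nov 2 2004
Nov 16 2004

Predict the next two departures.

Dec 3 2004, Dec 23 2004

The spacing grows by 3 each time: 5, 8, 11, 14 days.
Next gap: 17 days. Nov 16 2004 + 17 days = Dec 3 2004.
Next gap: 20 days. Dec 3 2004 + 20 days = Dec 23 2004.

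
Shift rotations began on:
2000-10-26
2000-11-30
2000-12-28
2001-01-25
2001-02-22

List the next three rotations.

These are Thursdays with 35, 28, 28, 28-day gaps.
Each is the final Thursday of its month — 2000-11-30 is past the 28th, so '4th Thursday' doesn't fit.
March 2001 ends with Thursday 2001-03-29.
Last Thursday of April 2001: 2001-04-26.
May 2001 ends with Thursday 2001-05-31.

2001-03-29, 2001-04-26, 2001-05-31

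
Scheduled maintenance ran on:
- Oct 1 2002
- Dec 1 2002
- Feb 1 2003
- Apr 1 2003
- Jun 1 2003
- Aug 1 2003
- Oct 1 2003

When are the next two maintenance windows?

Gaps: 61, 62, 59, 61, 61, 61 days — not constant. Every event is on the 1st of the month.
Pattern: the 1st of every 2 months.
December 2003: Dec 1 2003.
Next: February 2004 → Feb 1 2004.

Dec 1 2003, Feb 1 2004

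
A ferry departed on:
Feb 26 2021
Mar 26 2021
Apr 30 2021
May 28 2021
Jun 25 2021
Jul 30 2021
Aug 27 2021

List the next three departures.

Sep 24 2021, Oct 29 2021, Nov 26 2021

Every date is a Friday; gaps 28, 35, 28, 28, 35, 28 days.
Each is the last Friday of its month (at least one falls on the 29th or later, ruling out '4th Friday').
Last Friday of September 2021: Sep 24 2021.
October 2021 ends with Friday Oct 29 2021.
November 2021 ends with Friday Nov 26 2021.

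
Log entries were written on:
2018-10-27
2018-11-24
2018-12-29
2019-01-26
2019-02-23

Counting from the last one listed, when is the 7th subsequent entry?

These are Saturdays with 28, 35, 28, 28-day gaps.
Each is the final Saturday of its month — 2018-12-29 is past the 28th, so '4th Saturday' doesn't fit.
Last Saturday of March 2019: 2019-03-30.
Last Saturday of April 2019: 2019-04-27.
Last Saturday of May 2019: 2019-05-25.
June 2019 ends with Saturday 2019-06-29.
July 2019 ends with Saturday 2019-07-27.
August 2019 ends with Saturday 2019-08-31.
September 2019 ends with Saturday 2019-09-28.

2019-09-28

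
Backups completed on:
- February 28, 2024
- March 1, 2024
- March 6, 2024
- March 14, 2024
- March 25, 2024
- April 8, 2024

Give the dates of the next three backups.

Intervals are 2, 5, 8, 11, 14 days — an arithmetic progression with common difference 3.
Next gap: 17 days. April 8, 2024 + 17 days = April 25, 2024.
Next gap: 20 days. April 25, 2024 + 20 days = May 15, 2024.
Next gap: 23 days. May 15, 2024 + 23 days = June 7, 2024.

April 25, 2024; May 15, 2024; June 7, 2024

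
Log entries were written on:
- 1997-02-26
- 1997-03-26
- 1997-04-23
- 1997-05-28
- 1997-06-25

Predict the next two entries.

All dates are Wednesdays, 28, 28, 35, 28 days apart.
Specifically, the 4th Wednesday of each month.
4th Wednesday of July 1997: 1997-07-23.
4th Wednesday of August 1997: 1997-08-27.

1997-07-23, 1997-08-27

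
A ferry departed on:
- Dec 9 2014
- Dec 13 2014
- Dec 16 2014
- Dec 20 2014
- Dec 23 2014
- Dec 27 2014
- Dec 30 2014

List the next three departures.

Jan 3 2015, Jan 6 2015, Jan 10 2015

The gap pattern 4, 3, 4, 3, 4, 3 repeats every 2 events.
These are the Tuesdays and Saturdays of each week.
The following Saturday is Jan 3 2015.
The following Tuesday is Jan 6 2015.
Next Saturday: Jan 10 2015.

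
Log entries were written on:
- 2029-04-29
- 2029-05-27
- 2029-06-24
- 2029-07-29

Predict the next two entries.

All Sundays; the gaps (28, 28, 35) vary with month length.
This is the last Sunday of each month.
Last Sunday of August 2029: 2029-08-26.
Last Sunday of September 2029: 2029-09-30.

2029-08-26, 2029-09-30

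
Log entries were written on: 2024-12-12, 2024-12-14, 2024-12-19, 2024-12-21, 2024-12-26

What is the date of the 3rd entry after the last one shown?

The gap pattern 2, 5, 2, 5 repeats every 2 events.
These are the Thursdays and Saturdays of each week.
The following Saturday is 2024-12-28.
The following Thursday is 2025-01-02.
The following Saturday is 2025-01-04.

2025-01-04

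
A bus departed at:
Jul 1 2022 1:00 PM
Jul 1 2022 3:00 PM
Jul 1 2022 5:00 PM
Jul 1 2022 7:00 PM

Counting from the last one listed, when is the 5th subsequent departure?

Jul 2 2022 5:00 AM

The interval is a steady 2 hours (2, 2, 2).
Jul 1 2022 7:00 PM + 2 h = Jul 1 2022 9:00 PM.
Jul 1 2022 9:00 PM + 2 h = Jul 1 2022 11:00 PM.
Jul 1 2022 11:00 PM + 2 h = Jul 2 2022 1:00 AM.
Jul 2 2022 1:00 AM + 2 h = Jul 2 2022 3:00 AM.
Jul 2 2022 3:00 AM + 2 h = Jul 2 2022 5:00 AM.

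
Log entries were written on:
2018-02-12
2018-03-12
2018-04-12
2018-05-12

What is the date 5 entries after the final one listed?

The day-of-month is always 12 (28, 31, 30 days between events).
So this recurs on the 12th of each month.
Next: June 2018 → 2018-06-12.
Next: July 2018 → 2018-07-12.
Next: August 2018 → 2018-08-12.
Next: September 2018 → 2018-09-12.
October 2018: 2018-10-12.

2018-10-12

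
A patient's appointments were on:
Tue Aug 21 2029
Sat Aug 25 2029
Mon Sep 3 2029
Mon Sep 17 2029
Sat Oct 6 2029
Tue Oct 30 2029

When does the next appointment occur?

The spacing grows by 5 each time: 4, 9, 14, 19, 24 days.
Next gap: 29 days. Tue Oct 30 2029 + 29 days = Wed Nov 28 2029.

Wed Nov 28 2029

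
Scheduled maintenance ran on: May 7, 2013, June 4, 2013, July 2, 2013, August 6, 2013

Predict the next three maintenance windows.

September 3, 2013; October 1, 2013; November 5, 2013

Gaps: 28, 28, 35 days — a mix of 28 and 35. Every date is a Tuesday.
Each is the 1st Tuesday of its month.
1st Tuesday of September 2013: September 3, 2013.
October 2013 — 1st Tuesday is October 1, 2013.
1st Tuesday of November 2013: November 5, 2013.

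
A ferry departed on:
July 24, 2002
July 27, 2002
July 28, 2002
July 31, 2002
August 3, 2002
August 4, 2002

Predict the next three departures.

August 7, 2002; August 10, 2002; August 11, 2002

Gaps: 3, 1, 3, 3, 1 days — not constant, but cyclic with period 3.
The events fall on every Wednesday, Saturday and Sunday.
Next Wednesday: August 7, 2002.
The following Saturday is August 10, 2002.
Next Sunday: August 11, 2002.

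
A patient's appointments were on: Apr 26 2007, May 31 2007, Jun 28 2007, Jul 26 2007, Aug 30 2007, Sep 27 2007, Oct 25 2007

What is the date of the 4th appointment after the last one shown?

All Thursdays; the gaps (35, 28, 28, 35, 28, 28) vary with month length.
This is the last Thursday of each month.
Last Thursday of November 2007: Nov 29 2007.
Last Thursday of December 2007: Dec 27 2007.
January 2008 ends with Thursday Jan 31 2008.
February 2008 ends with Thursday Feb 28 2008.

Feb 28 2008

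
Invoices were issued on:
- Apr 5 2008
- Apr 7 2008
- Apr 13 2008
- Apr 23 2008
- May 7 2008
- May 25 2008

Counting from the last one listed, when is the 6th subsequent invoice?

Intervals are 2, 6, 10, 14, 18 days — an arithmetic progression with common difference 4.
Next gap: 22 days. May 25 2008 + 22 days = Jun 16 2008.
Next gap: 26 days. Jun 16 2008 + 26 days = Jul 12 2008.
Next gap: 30 days. Jul 12 2008 + 30 days = Aug 11 2008.
Next gap: 34 days. Aug 11 2008 + 34 days = Sep 14 2008.
Next gap: 38 days. Sep 14 2008 + 38 days = Oct 22 2008.
Next gap: 42 days. Oct 22 2008 + 42 days = Dec 3 2008.

Dec 3 2008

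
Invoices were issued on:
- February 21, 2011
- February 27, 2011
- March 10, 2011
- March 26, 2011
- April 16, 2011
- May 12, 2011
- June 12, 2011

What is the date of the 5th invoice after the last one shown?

January 28, 2012

The spacing grows by 5 each time: 6, 11, 16, 21, 26, 31 days.
Next gap: 36 days. June 12, 2011 + 36 days = July 18, 2011.
Next gap: 41 days. July 18, 2011 + 41 days = August 28, 2011.
Next gap: 46 days. August 28, 2011 + 46 days = October 13, 2011.
Next gap: 51 days. October 13, 2011 + 51 days = December 3, 2011.
Next gap: 56 days. December 3, 2011 + 56 days = January 28, 2012.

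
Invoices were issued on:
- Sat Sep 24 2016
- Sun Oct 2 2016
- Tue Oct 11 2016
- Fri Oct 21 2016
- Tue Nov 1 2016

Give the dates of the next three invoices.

Sun Nov 13 2016, Sat Nov 26 2016, Sat Dec 10 2016

Gaps: 8, 9, 10, 11 days — each gap is 1 larger than the previous one.
Next gap: 12 days. Tue Nov 1 2016 + 12 days = Sun Nov 13 2016.
Next gap: 13 days. Sun Nov 13 2016 + 13 days = Sat Nov 26 2016.
Next gap: 14 days. Sat Nov 26 2016 + 14 days = Sat Dec 10 2016.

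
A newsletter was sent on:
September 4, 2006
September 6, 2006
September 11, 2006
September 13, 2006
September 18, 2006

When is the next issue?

September 20, 2006

The gap pattern 2, 5, 2, 5 repeats every 2 events.
These are the Mondays and Wednesdays of each week.
Next Wednesday: September 20, 2006.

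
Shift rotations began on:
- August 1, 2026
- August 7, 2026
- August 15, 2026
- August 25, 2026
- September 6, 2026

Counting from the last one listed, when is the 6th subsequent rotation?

December 29, 2026

Intervals are 6, 8, 10, 12 days — an arithmetic progression with common difference 2.
Next gap: 14 days. September 6, 2026 + 14 days = September 20, 2026.
Next gap: 16 days. September 20, 2026 + 16 days = October 6, 2026.
Next gap: 18 days. October 6, 2026 + 18 days = October 24, 2026.
Next gap: 20 days. October 24, 2026 + 20 days = November 13, 2026.
Next gap: 22 days. November 13, 2026 + 22 days = December 5, 2026.
Next gap: 24 days. December 5, 2026 + 24 days = December 29, 2026.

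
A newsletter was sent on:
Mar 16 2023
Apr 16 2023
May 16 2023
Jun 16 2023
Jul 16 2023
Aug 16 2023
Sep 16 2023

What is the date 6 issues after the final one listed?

The day-of-month is always 16 (31, 30, 31, 30, 31, 31 days between events).
So this recurs on the 16th of each month.
Next: October 2023 → Oct 16 2023.
November 2023: Nov 16 2023.
December 2023: Dec 16 2023.
January 2024: Jan 16 2024.
Next: February 2024 → Feb 16 2024.
Next: March 2024 → Mar 16 2024.

Mar 16 2024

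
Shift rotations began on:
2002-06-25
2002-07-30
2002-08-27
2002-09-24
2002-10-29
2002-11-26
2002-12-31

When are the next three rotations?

These are Tuesdays with 35, 28, 28, 35, 28, 35-day gaps.
Each is the final Tuesday of its month — 2002-07-30 is past the 28th, so '4th Tuesday' doesn't fit.
January 2003 ends with Tuesday 2003-01-28.
Last Tuesday of February 2003: 2003-02-25.
Last Tuesday of March 2003: 2003-03-25.

2003-01-28, 2003-02-25, 2003-03-25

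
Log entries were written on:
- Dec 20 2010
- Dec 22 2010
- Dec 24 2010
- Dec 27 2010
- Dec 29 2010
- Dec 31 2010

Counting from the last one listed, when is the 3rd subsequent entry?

Jan 7 2011

The gap pattern 2, 2, 3, 2, 2 repeats every 3 events.
These are the Mondays, Wednesdays and Fridays of each week.
The following Monday is Jan 3 2011.
Next Wednesday: Jan 5 2011.
The following Friday is Jan 7 2011.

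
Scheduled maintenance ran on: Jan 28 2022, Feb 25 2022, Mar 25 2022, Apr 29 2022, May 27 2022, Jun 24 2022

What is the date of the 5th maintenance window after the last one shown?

These are Fridays with 28, 28, 35, 28, 28-day gaps.
Each is the final Friday of its month — Apr 29 2022 is past the 28th, so '4th Friday' doesn't fit.
July 2022 ends with Friday Jul 29 2022.
Last Friday of August 2022: Aug 26 2022.
Last Friday of September 2022: Sep 30 2022.
October 2022 ends with Friday Oct 28 2022.
Last Friday of November 2022: Nov 25 2022.

Nov 25 2022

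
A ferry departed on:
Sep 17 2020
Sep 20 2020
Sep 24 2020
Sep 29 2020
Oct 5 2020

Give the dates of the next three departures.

Oct 12 2020, Oct 20 2020, Oct 29 2020

Intervals are 3, 4, 5, 6 days — an arithmetic progression with common difference 1.
Next gap: 7 days. Oct 5 2020 + 7 days = Oct 12 2020.
Next gap: 8 days. Oct 12 2020 + 8 days = Oct 20 2020.
Next gap: 9 days. Oct 20 2020 + 9 days = Oct 29 2020.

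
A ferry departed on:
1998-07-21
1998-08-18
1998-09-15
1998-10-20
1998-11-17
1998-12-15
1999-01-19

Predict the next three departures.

1999-02-16, 1999-03-16, 1999-04-20

Gaps: 28, 28, 35, 28, 28, 35 days — a mix of 28 and 35. Every date is a Tuesday.
Each is the 3rd Tuesday of its month.
February 1999 — 3rd Tuesday is 1999-02-16.
March 1999 — 3rd Tuesday is 1999-03-16.
3rd Tuesday of April 1999: 1999-04-20.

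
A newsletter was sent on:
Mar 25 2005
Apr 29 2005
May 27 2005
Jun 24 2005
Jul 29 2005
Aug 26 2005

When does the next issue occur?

All Fridays; the gaps (35, 28, 28, 35, 28) vary with month length.
This is the last Friday of each month.
September 2005 ends with Friday Sep 30 2005.

Sep 30 2005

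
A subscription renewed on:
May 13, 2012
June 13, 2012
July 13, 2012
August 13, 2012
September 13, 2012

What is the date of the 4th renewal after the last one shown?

January 13, 2013

Gaps: 31, 30, 31, 31 days — not constant. Every event is on the 13th of the month.
Pattern: the 13th of each month.
Next: October 2012 → October 13, 2012.
Next: November 2012 → November 13, 2012.
December 2012: December 13, 2012.
January 2013: January 13, 2013.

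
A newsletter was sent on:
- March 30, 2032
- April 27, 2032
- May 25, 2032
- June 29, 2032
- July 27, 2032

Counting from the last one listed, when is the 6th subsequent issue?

Every date is a Tuesday; gaps 28, 28, 35, 28 days.
Each is the last Tuesday of its month (at least one falls on the 29th or later, ruling out '4th Tuesday').
August 2032 ends with Tuesday August 31, 2032.
September 2032 ends with Tuesday September 28, 2032.
Last Tuesday of October 2032: October 26, 2032.
November 2032 ends with Tuesday November 30, 2032.
Last Tuesday of December 2032: December 28, 2032.
January 2033 ends with Tuesday January 25, 2033.

January 25, 2033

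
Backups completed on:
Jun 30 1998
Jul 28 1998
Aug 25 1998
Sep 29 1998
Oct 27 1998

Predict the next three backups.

Nov 24 1998, Dec 29 1998, Jan 26 1999

These are Tuesdays with 28, 28, 35, 28-day gaps.
Each is the final Tuesday of its month — Jun 30 1998 is past the 28th, so '4th Tuesday' doesn't fit.
Last Tuesday of November 1998: Nov 24 1998.
Last Tuesday of December 1998: Dec 29 1998.
January 1999 ends with Tuesday Jan 26 1999.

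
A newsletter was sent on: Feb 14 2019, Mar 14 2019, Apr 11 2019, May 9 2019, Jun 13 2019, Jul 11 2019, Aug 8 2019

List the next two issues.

These are Thursdays at 28- or 35-day spacing (28, 28, 28, 35, 28, 28).
The pattern: 2nd Thursday of the month.
2nd Thursday of September 2019: Sep 12 2019.
October 2019 — 2nd Thursday is Oct 10 2019.

Sep 12 2019, Oct 10 2019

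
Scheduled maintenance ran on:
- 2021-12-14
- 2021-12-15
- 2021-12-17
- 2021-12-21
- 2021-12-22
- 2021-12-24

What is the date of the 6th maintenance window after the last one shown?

2022-01-07

Gaps: 1, 2, 4, 1, 2 days — not constant, but cyclic with period 3.
The events fall on every Tuesday, Wednesday and Friday.
The following Tuesday is 2021-12-28.
Next Wednesday: 2021-12-29.
Next Friday: 2021-12-31.
Next Tuesday: 2022-01-04.
Next Wednesday: 2022-01-05.
The following Friday is 2022-01-07.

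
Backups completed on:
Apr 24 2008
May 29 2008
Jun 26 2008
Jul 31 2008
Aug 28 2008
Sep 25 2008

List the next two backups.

All Thursdays; the gaps (35, 28, 35, 28, 28) vary with month length.
This is the last Thursday of each month.
October 2008 ends with Thursday Oct 30 2008.
November 2008 ends with Thursday Nov 27 2008.

Oct 30 2008, Nov 27 2008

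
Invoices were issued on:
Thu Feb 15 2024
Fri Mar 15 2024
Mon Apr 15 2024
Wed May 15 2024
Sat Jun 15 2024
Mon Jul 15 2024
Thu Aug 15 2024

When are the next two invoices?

Sun Sep 15 2024, Tue Oct 15 2024

The day-of-month is always 15 (29, 31, 30, 31, 30, 31 days between events).
So this recurs on the 15th of each month.
September 2024: Sun Sep 15 2024.
Next: October 2024 → Tue Oct 15 2024.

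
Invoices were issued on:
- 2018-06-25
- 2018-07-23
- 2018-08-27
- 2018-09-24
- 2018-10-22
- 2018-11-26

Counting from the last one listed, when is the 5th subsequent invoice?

2019-04-22

These are Mondays at 28- or 35-day spacing (28, 35, 28, 28, 35).
The pattern: 4th Monday of the month.
December 2018 — 4th Monday is 2018-12-24.
4th Monday of January 2019: 2019-01-28.
4th Monday of February 2019: 2019-02-25.
March 2019 — 4th Monday is 2019-03-25.
April 2019 — 4th Monday is 2019-04-22.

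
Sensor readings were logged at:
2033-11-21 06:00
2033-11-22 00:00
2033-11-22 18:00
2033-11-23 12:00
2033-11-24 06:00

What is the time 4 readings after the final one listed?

2033-11-27 06:00

Gaps: 18, 18, 18, 18 hours — each event is 18 hours after the previous one.
2033-11-24 06:00 + 18 h = 2033-11-25 00:00.
2033-11-25 00:00 + 18 h = 2033-11-25 18:00.
2033-11-25 18:00 + 18 h = 2033-11-26 12:00.
2033-11-26 12:00 + 18 h = 2033-11-27 06:00.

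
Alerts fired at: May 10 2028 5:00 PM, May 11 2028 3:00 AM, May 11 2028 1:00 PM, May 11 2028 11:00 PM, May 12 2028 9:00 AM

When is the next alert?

May 12 2028 7:00 PM

Spacing: 10, 10, 10, 10 h — constant 10 h.
May 12 2028 9:00 AM + 10 h = May 12 2028 7:00 PM.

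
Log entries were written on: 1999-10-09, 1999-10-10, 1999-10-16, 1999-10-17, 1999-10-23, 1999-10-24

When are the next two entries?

The gap pattern 1, 6, 1, 6, 1 repeats every 2 events.
These are the Saturdays and Sundays of each week.
Next Saturday: 1999-10-30.
The following Sunday is 1999-10-31.

1999-10-30, 1999-10-31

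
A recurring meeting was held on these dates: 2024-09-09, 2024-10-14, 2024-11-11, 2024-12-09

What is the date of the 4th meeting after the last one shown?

2025-04-14

Gaps: 35, 28, 28 days — a mix of 28 and 35. Every date is a Monday.
Each is the 2nd Monday of its month.
January 2025 — 2nd Monday is 2025-01-13.
2nd Monday of February 2025: 2025-02-10.
March 2025 — 2nd Monday is 2025-03-10.
April 2025 — 2nd Monday is 2025-04-14.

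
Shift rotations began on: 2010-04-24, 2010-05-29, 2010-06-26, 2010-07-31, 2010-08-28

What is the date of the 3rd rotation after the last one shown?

2010-11-27

Every date is a Saturday; gaps 35, 28, 35, 28 days.
Each is the last Saturday of its month (at least one falls on the 29th or later, ruling out '4th Saturday').
September 2010 ends with Saturday 2010-09-25.
October 2010 ends with Saturday 2010-10-30.
Last Saturday of November 2010: 2010-11-27.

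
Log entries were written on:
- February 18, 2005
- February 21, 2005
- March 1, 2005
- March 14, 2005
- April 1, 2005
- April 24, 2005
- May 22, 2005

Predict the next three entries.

June 24, 2005; August 1, 2005; September 13, 2005

Intervals are 3, 8, 13, 18, 23, 28 days — an arithmetic progression with common difference 5.
Next gap: 33 days. May 22, 2005 + 33 days = June 24, 2005.
Next gap: 38 days. June 24, 2005 + 38 days = August 1, 2005.
Next gap: 43 days. August 1, 2005 + 43 days = September 13, 2005.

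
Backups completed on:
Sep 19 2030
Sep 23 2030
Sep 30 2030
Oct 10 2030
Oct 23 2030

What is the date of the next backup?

Nov 8 2030

Intervals are 4, 7, 10, 13 days — an arithmetic progression with common difference 3.
Next gap: 16 days. Oct 23 2030 + 16 days = Nov 8 2030.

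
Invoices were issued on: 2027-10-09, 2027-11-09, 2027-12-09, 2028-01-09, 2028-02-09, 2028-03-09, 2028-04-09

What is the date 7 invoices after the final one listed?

2028-11-09

The day-of-month is always 9 (31, 30, 31, 31, 29, 31 days between events).
So this recurs on the 9th of each month.
May 2028: 2028-05-09.
June 2028: 2028-06-09.
July 2028: 2028-07-09.
August 2028: 2028-08-09.
Next: September 2028 → 2028-09-09.
Next: October 2028 → 2028-10-09.
November 2028: 2028-11-09.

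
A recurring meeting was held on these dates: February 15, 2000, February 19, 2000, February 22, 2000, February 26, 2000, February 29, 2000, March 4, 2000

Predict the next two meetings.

Every event lands on a Tuesday or Saturday (gaps cycle 4, 3, 4, 3, 4).
So the schedule is: every Tuesday and Saturday.
Next Tuesday: March 7, 2000.
The following Saturday is March 11, 2000.

March 7, 2000; March 11, 2000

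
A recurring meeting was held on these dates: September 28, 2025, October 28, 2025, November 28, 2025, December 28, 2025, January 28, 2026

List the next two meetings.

Each date is the 28th; the gaps (30, 31, 30, 31) track the month lengths.
The rule is the 28th of each month.
February 2026: February 28, 2026.
Next: March 2026 → March 28, 2026.

February 28, 2026; March 28, 2026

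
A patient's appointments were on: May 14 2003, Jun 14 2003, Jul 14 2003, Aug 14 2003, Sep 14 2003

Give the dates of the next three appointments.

Each date is the 14th; the gaps (31, 30, 31, 31) track the month lengths.
The rule is the 14th of each month.
October 2003: Oct 14 2003.
November 2003: Nov 14 2003.
Next: December 2003 → Dec 14 2003.

Oct 14 2003, Nov 14 2003, Dec 14 2003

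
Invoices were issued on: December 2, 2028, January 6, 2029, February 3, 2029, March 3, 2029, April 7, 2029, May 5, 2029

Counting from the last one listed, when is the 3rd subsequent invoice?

All dates are Saturdays, 35, 28, 28, 35, 28 days apart.
Specifically, the 1st Saturday of each month.
1st Saturday of June 2029: June 2, 2029.
1st Saturday of July 2029: July 7, 2029.
August 2029 — 1st Saturday is August 4, 2029.

August 4, 2029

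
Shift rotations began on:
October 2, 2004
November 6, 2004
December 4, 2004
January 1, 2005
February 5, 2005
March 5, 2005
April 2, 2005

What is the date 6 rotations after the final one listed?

These are Saturdays at 28- or 35-day spacing (35, 28, 28, 35, 28, 28).
The pattern: 1st Saturday of the month.
1st Saturday of May 2005: May 7, 2005.
1st Saturday of June 2005: June 4, 2005.
1st Saturday of July 2005: July 2, 2005.
1st Saturday of August 2005: August 6, 2005.
1st Saturday of September 2005: September 3, 2005.
1st Saturday of October 2005: October 1, 2005.

October 1, 2005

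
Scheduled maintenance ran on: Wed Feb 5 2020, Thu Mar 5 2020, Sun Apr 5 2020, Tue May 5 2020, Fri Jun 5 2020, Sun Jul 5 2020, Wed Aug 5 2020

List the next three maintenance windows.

Each date is the 5th; the gaps (29, 31, 30, 31, 30, 31) track the month lengths.
The rule is the 5th of each month.
Next: September 2020 → Sat Sep 5 2020.
Next: October 2020 → Mon Oct 5 2020.
Next: November 2020 → Thu Nov 5 2020.

Sat Sep 5 2020, Mon Oct 5 2020, Thu Nov 5 2020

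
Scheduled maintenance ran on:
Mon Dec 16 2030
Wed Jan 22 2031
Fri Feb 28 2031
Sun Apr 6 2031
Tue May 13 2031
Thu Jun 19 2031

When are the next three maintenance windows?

Sat Jul 26 2031, Mon Sep 1 2031, Wed Oct 8 2031

Gaps between consecutive events: 37, 37, 37, 37, 37 days — a constant 37-day interval.
Thu Jun 19 2031 + 37 days = Sat Jul 26 2031.
Sat Jul 26 2031 + 37 days = Mon Sep 1 2031.
Mon Sep 1 2031 + 37 days = Wed Oct 8 2031.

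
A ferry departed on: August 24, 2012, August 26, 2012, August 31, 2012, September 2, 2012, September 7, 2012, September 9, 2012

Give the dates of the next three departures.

September 14, 2012; September 16, 2012; September 21, 2012

Gaps: 2, 5, 2, 5, 2 days — not constant, but cyclic with period 2.
The events fall on every Friday and Sunday.
The following Friday is September 14, 2012.
Next Sunday: September 16, 2012.
The following Friday is September 21, 2012.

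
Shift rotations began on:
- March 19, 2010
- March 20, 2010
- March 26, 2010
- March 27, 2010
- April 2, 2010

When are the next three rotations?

April 3, 2010; April 9, 2010; April 10, 2010

Every event lands on a Friday or Saturday (gaps cycle 1, 6, 1, 6).
So the schedule is: every Friday and Saturday.
The following Saturday is April 3, 2010.
The following Friday is April 9, 2010.
The following Saturday is April 10, 2010.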